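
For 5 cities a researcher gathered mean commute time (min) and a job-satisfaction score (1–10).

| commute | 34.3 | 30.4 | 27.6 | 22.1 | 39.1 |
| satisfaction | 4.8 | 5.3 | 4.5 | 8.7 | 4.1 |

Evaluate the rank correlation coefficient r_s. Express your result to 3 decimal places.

-0.700

Rank commute: 4, 3, 2, 1, 5
Rank satisfaction: 3, 4, 2, 5, 1
d = rank(commute) − rank(satisfaction): 1, -1, 0, -4, 4; Σd² = 34
ρ = 1 − 6Σd² / [n(n²−1)] = 1 − 6×34 / (5×24) = 1 − 204/120 ≈ -0.700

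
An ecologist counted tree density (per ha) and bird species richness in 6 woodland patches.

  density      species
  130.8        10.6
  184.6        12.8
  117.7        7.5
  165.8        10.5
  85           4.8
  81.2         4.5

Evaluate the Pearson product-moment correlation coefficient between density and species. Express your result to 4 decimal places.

0.9580

n = 6, Σx = 765.1, Σy = 50.7, Σx² = 106347.17, Σy² = 485.99, Σxy = 7146.41
nΣxy − ΣxΣy = 42878.46 − 38790.57 = 4087.89
nΣx² − (Σx)² = 638083.02 − 585378.01 = 52705.01; nΣy² − (Σy)² = 2915.94 − 2570.49 = 345.45
r = 4087.89 / √(52705.01 × 345.45) = 4087.89 / 4266.9598 ≈ 0.9580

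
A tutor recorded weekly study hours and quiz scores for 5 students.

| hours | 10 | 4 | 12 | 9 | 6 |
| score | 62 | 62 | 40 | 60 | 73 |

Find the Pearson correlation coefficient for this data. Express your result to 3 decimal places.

n = 5, Σx = 41, Σy = 297, Σx² = 377, Σy² = 18217, Σxy = 2326
nΣxy − ΣxΣy = 11630 − 12177 = -547
nΣx² − (Σx)² = 1885 − 1681 = 204; nΣy² − (Σy)² = 91085 − 88209 = 2876
r = -547 / √(204 × 2876) = -547 / 765.9661 ≈ -0.714

-0.714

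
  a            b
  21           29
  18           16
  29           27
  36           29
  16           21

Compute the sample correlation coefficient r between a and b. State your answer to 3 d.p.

n = 5, Σa = 120, Σb = 122, Σa² = 3158, Σb² = 3108, Σab = 3060
nΣab − ΣaΣb = 15300 − 14640 = 660
nΣa² − (Σa)² = 15790 − 14400 = 1390; nΣb² − (Σb)² = 15540 − 14884 = 656
r = 660 / √(1390 × 656) = 660 / 954.9031 ≈ 0.691

0.691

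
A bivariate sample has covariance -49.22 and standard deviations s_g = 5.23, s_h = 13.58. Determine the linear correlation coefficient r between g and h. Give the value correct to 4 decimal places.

r = Cov(g,h) / (s_g · s_h) = -49.22 / (5.23 × 13.58)
  = -49.22 / 71.0234 ≈ -0.6930

-0.6930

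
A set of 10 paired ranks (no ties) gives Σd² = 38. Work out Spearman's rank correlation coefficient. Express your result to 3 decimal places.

0.770

ρ = 1 − 6Σd² / [n(n²−1)] = 1 − 6×38 / (10×99)
  = 1 − 228/990 = 1 − 0.2303 ≈ 0.770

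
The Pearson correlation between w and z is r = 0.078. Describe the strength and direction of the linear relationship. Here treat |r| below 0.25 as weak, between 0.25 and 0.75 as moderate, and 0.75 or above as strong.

weak positive

r = 0.078 > 0 so the relationship is positive.
|r| = 0.078, which falls in the weak range.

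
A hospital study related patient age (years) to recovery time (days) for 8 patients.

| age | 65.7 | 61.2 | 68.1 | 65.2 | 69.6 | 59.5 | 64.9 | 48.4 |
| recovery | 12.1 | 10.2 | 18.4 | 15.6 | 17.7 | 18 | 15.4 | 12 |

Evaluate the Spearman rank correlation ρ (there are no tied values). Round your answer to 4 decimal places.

Rank age: 6, 3, 7, 5, 8, 2, 4, 1
Rank recovery: 3, 1, 8, 5, 6, 7, 4, 2
d = rank(age) − rank(recovery): 3, 2, -1, 0, 2, -5, 0, -1; Σd² = 44
ρ = 1 − 6Σd² / [n(n²−1)] = 1 − 6×44 / (8×63) = 1 − 264/504 ≈ 0.4762

0.4762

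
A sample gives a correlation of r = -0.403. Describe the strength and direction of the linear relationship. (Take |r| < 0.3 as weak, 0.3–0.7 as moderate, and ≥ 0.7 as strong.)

r = -0.403 < 0 so the relationship is negative.
|r| = 0.403, which falls in the moderate range.

moderate negative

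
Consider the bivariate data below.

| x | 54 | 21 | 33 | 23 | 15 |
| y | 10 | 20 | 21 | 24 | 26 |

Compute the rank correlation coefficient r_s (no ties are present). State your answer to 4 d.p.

Rank x: 5, 2, 4, 3, 1
Rank y: 1, 2, 3, 4, 5
d = rank(x) − rank(y): 4, 0, 1, -1, -4; Σd² = 34
ρ = 1 − 6Σd² / [n(n²−1)] = 1 − 6×34 / (5×24) = 1 − 204/120 ≈ -0.7000

-0.7000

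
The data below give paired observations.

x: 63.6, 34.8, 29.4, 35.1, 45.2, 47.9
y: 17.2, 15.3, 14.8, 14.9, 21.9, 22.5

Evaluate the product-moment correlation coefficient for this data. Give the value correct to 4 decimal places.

n = 6, Σx = 256, Σy = 106.6, Σx² = 11689.82, Σy² = 1956.84, Σxy = 4652.1
nΣxy − ΣxΣy = 27912.6 − 27289.6 = 623
nΣx² − (Σx)² = 70138.92 − 65536 = 4602.92; nΣy² − (Σy)² = 11741.04 − 11363.56 = 377.48
r = 623 / √(4602.92 × 377.48) = 623 / 1318.1465 ≈ 0.4726

0.4726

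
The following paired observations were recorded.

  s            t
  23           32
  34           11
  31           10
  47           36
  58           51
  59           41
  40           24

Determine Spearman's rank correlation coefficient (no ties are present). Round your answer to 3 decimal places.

0.750

Rank s: 1, 3, 2, 5, 6, 7, 4
Rank t: 4, 2, 1, 5, 7, 6, 3
d = rank(s) − rank(t): -3, 1, 1, 0, -1, 1, 1; Σd² = 14
ρ = 1 − 6Σd² / [n(n²−1)] = 1 − 6×14 / (7×48) = 1 − 84/336 ≈ 0.750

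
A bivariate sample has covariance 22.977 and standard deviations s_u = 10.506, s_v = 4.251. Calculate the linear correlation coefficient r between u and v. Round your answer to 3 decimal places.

r = Cov(u,v) / (s_u · s_v) = 22.977 / (10.506 × 4.251)
  = 22.977 / 44.6610 ≈ 0.514

0.514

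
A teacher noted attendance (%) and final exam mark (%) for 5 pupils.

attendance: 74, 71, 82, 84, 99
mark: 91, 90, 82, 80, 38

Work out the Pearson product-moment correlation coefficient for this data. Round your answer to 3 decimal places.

-0.953

n = 5, Σx = 410, Σy = 381, Σx² = 34098, Σy² = 30949, Σxy = 30330
nΣxy − ΣxΣy = 151650 − 156210 = -4560
nΣx² − (Σx)² = 170490 − 168100 = 2390; nΣy² − (Σy)² = 154745 − 145161 = 9584
r = -4560 / √(2390 × 9584) = -4560 / 4785.9962 ≈ -0.953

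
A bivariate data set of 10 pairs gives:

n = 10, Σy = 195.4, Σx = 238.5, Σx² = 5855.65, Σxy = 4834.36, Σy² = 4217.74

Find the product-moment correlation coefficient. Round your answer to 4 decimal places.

0.6730

r = (nΣxy − ΣxΣy) / √[(nΣx² − (Σx)²)(nΣy² − (Σy)²)]
Numerator: 10×4834.36 − 238.5×195.4 = 1740.7
Denominator: √[(58556.5 − 56882.25)(42177.4 − 38181.16)] = √[1674.25 × 3996.24] = 2586.6397
r = 1740.7 / 2586.6397 ≈ 0.6730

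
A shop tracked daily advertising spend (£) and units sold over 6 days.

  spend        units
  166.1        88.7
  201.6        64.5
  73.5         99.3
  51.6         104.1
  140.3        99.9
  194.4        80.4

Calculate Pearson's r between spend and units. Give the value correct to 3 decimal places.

n = 6, Σx = 827.5, Σy = 536.9, Σx² = 133772.03, Σy² = 49169.41, Σxy = 70052.11
nΣxy − ΣxΣy = 420312.66 − 444284.75 = -23972.09
nΣx² − (Σx)² = 802632.18 − 684756.25 = 117875.93; nΣy² − (Σy)² = 295016.46 − 288261.61 = 6754.85
r = -23972.09 / √(117875.93 × 6754.85) = -23972.09 / 28217.6226 ≈ -0.850

-0.850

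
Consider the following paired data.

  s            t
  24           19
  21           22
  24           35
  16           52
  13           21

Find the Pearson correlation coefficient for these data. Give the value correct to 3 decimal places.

-0.209

n = 5, Σs = 98, Σt = 149, Σs² = 2018, Σt² = 5215, Σst = 2863
nΣst − ΣsΣt = 14315 − 14602 = -287
nΣs² − (Σs)² = 10090 − 9604 = 486; nΣt² − (Σt)² = 26075 − 22201 = 3874
r = -287 / √(486 × 3874) = -287 / 1372.1385 ≈ -0.209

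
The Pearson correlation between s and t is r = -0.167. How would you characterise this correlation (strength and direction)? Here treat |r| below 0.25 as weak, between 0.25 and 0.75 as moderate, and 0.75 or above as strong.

weak negative

r = -0.167 < 0 so the relationship is negative.
|r| = 0.167, which falls in the weak range.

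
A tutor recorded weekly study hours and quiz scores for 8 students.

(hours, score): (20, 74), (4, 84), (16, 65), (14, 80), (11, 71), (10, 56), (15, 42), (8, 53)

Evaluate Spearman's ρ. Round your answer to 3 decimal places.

Rank hours: 8, 1, 7, 5, 4, 3, 6, 2
Rank score: 6, 8, 4, 7, 5, 3, 1, 2
d = rank(hours) − rank(score): 2, -7, 3, -2, -1, 0, 5, 0; Σd² = 92
ρ = 1 − 6Σd² / [n(n²−1)] = 1 − 6×92 / (8×63) = 1 − 552/504 ≈ -0.095

-0.095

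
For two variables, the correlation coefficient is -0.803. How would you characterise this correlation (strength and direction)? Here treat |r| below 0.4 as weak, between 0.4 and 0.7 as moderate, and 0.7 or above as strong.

strong negative

r = -0.803 < 0 so the relationship is negative.
|r| = 0.803, which falls in the strong range.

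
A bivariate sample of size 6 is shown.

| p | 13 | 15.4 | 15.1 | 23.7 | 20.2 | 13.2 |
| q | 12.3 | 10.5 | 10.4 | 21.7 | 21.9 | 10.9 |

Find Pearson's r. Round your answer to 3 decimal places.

n = 6, Σp = 100.6, Σq = 87.7, Σp² = 1778.14, Σq² = 1439.01, Σpq = 1579.19
nΣpq − ΣpΣq = 9475.14 − 8822.62 = 652.52
nΣp² − (Σp)² = 10668.84 − 10120.36 = 548.48; nΣq² − (Σq)² = 8634.06 − 7691.29 = 942.77
r = 652.52 / √(548.48 × 942.77) = 652.52 / 719.0900 ≈ 0.907

0.907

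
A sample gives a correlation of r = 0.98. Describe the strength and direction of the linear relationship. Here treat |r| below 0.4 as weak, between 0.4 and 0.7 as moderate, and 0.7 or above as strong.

strong positive

r = 0.98 > 0 so the relationship is positive.
|r| = 0.98, which falls in the strong range.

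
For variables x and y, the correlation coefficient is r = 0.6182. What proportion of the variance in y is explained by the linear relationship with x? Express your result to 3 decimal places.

r² = (0.6182)² = 0.382

0.382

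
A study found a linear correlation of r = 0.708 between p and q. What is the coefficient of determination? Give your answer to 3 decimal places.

r² = (0.708)² = 0.501

0.501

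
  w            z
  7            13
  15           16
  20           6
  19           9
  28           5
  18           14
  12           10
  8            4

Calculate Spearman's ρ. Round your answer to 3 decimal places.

Rank w: 1, 4, 7, 6, 8, 5, 3, 2
Rank z: 6, 8, 3, 4, 2, 7, 5, 1
d = rank(w) − rank(z): -5, -4, 4, 2, 6, -2, -2, 1; Σd² = 106
ρ = 1 − 6Σd² / [n(n²−1)] = 1 − 6×106 / (8×63) = 1 − 636/504 ≈ -0.262

-0.262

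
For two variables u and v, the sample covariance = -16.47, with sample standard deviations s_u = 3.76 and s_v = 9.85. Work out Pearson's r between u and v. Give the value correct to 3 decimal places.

r = Cov(u,v) / (s_u · s_v) = -16.47 / (3.76 × 9.85)
  = -16.47 / 37.0360 ≈ -0.445

-0.445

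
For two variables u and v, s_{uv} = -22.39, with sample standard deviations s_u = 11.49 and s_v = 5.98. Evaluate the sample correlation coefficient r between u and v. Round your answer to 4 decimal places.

-0.3259

r = Cov(u,v) / (s_u · s_v) = -22.39 / (11.49 × 5.98)
  = -22.39 / 68.7102 ≈ -0.3259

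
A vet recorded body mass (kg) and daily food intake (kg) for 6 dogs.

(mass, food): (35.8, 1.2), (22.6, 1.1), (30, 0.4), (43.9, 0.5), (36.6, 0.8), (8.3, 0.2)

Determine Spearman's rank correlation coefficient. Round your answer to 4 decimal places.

0.3143

Rank mass: 4, 2, 3, 6, 5, 1
Rank food: 6, 5, 2, 3, 4, 1
d = rank(mass) − rank(food): -2, -3, 1, 3, 1, 0; Σd² = 24
ρ = 1 − 6Σd² / [n(n²−1)] = 1 − 6×24 / (6×35) = 1 − 144/210 ≈ 0.3143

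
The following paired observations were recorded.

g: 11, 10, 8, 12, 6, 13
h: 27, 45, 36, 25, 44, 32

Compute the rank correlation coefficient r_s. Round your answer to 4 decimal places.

Rank g: 4, 3, 2, 5, 1, 6
Rank h: 2, 6, 4, 1, 5, 3
d = rank(g) − rank(h): 2, -3, -2, 4, -4, 3; Σd² = 58
ρ = 1 − 6Σd² / [n(n²−1)] = 1 − 6×58 / (6×35) = 1 − 348/210 ≈ -0.6571

-0.6571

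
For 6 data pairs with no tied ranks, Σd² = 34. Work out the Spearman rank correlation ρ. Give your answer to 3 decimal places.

ρ = 1 − 6Σd² / [n(n²−1)] = 1 − 6×34 / (6×35)
  = 1 − 204/210 = 1 − 0.9714 ≈ 0.029

0.029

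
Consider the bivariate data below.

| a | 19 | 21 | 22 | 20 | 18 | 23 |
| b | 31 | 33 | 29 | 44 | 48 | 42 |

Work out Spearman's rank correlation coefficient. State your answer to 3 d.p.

-0.429

Rank a: 2, 4, 5, 3, 1, 6
Rank b: 2, 3, 1, 5, 6, 4
d = rank(a) − rank(b): 0, 1, 4, -2, -5, 2; Σd² = 50
ρ = 1 − 6Σd² / [n(n²−1)] = 1 − 6×50 / (6×35) = 1 − 300/210 ≈ -0.429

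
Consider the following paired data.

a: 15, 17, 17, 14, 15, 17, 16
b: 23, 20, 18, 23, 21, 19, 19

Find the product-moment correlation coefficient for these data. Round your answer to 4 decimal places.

-0.8674

n = 7, Σa = 111, Σb = 143, Σa² = 1769, Σb² = 2945, Σab = 2255
nΣab − ΣaΣb = 15785 − 15873 = -88
nΣa² − (Σa)² = 12383 − 12321 = 62; nΣb² − (Σb)² = 20615 − 20449 = 166
r = -88 / √(62 × 166) = -88 / 101.4495 ≈ -0.8674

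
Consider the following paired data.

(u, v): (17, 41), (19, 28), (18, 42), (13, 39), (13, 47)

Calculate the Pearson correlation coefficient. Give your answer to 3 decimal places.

-0.617

n = 5, Σu = 80, Σv = 197, Σu² = 1312, Σv² = 7959, Σuv = 3103
nΣuv − ΣuΣv = 15515 − 15760 = -245
nΣu² − (Σu)² = 6560 − 6400 = 160; nΣv² − (Σv)² = 39795 − 38809 = 986
r = -245 / √(160 × 986) = -245 / 397.1901 ≈ -0.617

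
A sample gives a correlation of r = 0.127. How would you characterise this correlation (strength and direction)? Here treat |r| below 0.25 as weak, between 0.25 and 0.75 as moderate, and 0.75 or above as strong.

r = 0.127 > 0 so the relationship is positive.
|r| = 0.127, which falls in the weak range.

weak positive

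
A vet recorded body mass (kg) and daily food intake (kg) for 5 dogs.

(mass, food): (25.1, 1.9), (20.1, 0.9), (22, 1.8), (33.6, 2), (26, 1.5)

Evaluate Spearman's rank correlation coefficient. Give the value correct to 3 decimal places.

0.700

Rank mass: 3, 1, 2, 5, 4
Rank food: 4, 1, 3, 5, 2
d = rank(mass) − rank(food): -1, 0, -1, 0, 2; Σd² = 6
ρ = 1 − 6Σd² / [n(n²−1)] = 1 − 6×6 / (5×24) = 1 − 36/120 ≈ 0.700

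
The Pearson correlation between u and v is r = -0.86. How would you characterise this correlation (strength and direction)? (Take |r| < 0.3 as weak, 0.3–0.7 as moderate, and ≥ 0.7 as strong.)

strong negative

r = -0.86 < 0 so the relationship is negative.
|r| = 0.86, which falls in the strong range.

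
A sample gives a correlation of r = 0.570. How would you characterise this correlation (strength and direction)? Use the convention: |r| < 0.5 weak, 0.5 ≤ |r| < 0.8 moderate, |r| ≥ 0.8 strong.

moderate positive

r = 0.570 > 0 so the relationship is positive.
|r| = 0.570, which falls in the moderate range.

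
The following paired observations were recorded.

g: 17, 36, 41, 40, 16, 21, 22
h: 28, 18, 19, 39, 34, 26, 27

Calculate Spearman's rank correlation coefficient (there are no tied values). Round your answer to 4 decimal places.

-0.3571

Rank g: 2, 5, 7, 6, 1, 3, 4
Rank h: 5, 1, 2, 7, 6, 3, 4
d = rank(g) − rank(h): -3, 4, 5, -1, -5, 0, 0; Σd² = 76
ρ = 1 − 6Σd² / [n(n²−1)] = 1 − 6×76 / (7×48) = 1 − 456/336 ≈ -0.3571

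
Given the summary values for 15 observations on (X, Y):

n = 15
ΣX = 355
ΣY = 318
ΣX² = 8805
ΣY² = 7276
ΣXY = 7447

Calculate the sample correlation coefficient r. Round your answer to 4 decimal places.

-0.1702

r = (nΣXY − ΣXΣY) / √[(nΣX² − (ΣX)²)(nΣY² − (ΣY)²)]
Numerator: 15×7447 − 355×318 = -1185
Denominator: √[(132075 − 126025)(109140 − 101124)] = √[6050 × 8016] = 6963.9644
r = -1185 / 6963.9644 ≈ -0.1702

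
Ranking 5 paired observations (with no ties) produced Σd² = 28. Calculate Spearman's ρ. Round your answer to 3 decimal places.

ρ = 1 − 6Σd² / [n(n²−1)] = 1 − 6×28 / (5×24)
  = 1 − 168/120 = 1 − 1.4000 ≈ -0.400

-0.400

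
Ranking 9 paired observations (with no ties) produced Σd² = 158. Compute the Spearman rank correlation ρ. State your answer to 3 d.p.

-0.317

ρ = 1 − 6Σd² / [n(n²−1)] = 1 − 6×158 / (9×80)
  = 1 − 948/720 = 1 − 1.3167 ≈ -0.317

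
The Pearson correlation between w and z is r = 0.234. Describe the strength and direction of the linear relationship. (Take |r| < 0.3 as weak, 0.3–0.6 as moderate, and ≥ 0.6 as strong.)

weak positive

r = 0.234 > 0 so the relationship is positive.
|r| = 0.234, which falls in the weak range.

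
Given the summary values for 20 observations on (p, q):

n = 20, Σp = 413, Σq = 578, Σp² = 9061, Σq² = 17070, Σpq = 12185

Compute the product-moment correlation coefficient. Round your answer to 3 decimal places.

0.565

r = (nΣpq − ΣpΣq) / √[(nΣp² − (Σp)²)(nΣq² − (Σq)²)]
Numerator: 20×12185 − 413×578 = 4986
Denominator: √[(181220 − 170569)(341400 − 334084)] = √[10651 × 7316] = 8827.3844
r = 4986 / 8827.3844 ≈ 0.565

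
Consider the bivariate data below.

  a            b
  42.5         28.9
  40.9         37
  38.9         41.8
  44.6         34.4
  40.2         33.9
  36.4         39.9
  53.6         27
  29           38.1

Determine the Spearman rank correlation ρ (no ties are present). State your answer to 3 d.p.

-0.786

Rank a: 6, 5, 3, 7, 4, 2, 8, 1
Rank b: 2, 5, 8, 4, 3, 7, 1, 6
d = rank(a) − rank(b): 4, 0, -5, 3, 1, -5, 7, -5; Σd² = 150
ρ = 1 − 6Σd² / [n(n²−1)] = 1 − 6×150 / (8×63) = 1 − 900/504 ≈ -0.786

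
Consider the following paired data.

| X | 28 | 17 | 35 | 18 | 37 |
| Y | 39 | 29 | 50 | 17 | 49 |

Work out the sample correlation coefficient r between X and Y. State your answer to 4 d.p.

n = 5, ΣX = 135, ΣY = 184, ΣX² = 3991, ΣY² = 7552, ΣXY = 5454
nΣXY − ΣXΣY = 27270 − 24840 = 2430
nΣX² − (ΣX)² = 19955 − 18225 = 1730; nΣY² − (ΣY)² = 37760 − 33856 = 3904
r = 2430 / √(1730 × 3904) = 2430 / 2598.8305 ≈ 0.9350

0.9350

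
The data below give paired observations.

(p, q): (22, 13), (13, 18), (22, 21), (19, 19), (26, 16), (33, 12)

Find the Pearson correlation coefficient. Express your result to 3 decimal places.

n = 6, Σp = 135, Σq = 99, Σp² = 3263, Σq² = 1695, Σpq = 2155
nΣpq − ΣpΣq = 12930 − 13365 = -435
nΣp² − (Σp)² = 19578 − 18225 = 1353; nΣq² − (Σq)² = 10170 − 9801 = 369
r = -435 / √(1353 × 369) = -435 / 706.5812 ≈ -0.616

-0.616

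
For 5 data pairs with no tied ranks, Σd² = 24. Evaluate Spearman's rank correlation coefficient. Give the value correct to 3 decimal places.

-0.200

ρ = 1 − 6Σd² / [n(n²−1)] = 1 − 6×24 / (5×24)
  = 1 − 144/120 = 1 − 1.2000 ≈ -0.200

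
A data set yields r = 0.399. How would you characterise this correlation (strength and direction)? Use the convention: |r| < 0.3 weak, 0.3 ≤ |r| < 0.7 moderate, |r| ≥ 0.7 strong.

r = 0.399 > 0 so the relationship is positive.
|r| = 0.399, which falls in the moderate range.

moderate positive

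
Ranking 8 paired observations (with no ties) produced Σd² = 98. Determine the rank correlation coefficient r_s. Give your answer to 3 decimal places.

-0.167

ρ = 1 − 6Σd² / [n(n²−1)] = 1 − 6×98 / (8×63)
  = 1 − 588/504 = 1 − 1.1667 ≈ -0.167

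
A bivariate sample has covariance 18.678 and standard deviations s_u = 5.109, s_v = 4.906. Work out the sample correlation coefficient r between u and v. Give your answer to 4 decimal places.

r = Cov(u,v) / (s_u · s_v) = 18.678 / (5.109 × 4.906)
  = 18.678 / 25.0648 ≈ 0.7452

0.7452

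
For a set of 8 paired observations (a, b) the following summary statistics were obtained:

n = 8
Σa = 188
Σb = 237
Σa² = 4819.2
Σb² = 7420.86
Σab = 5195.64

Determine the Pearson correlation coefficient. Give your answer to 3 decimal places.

r = (nΣab − ΣaΣb) / √[(nΣa² − (Σa)²)(nΣb² − (Σb)²)]
Numerator: 8×5195.64 − 188×237 = -2990.88
Denominator: √[(38553.6 − 35344)(59366.88 − 56169)] = √[3209.6 × 3197.88] = 3203.7346
r = -2990.88 / 3203.7346 ≈ -0.934

-0.934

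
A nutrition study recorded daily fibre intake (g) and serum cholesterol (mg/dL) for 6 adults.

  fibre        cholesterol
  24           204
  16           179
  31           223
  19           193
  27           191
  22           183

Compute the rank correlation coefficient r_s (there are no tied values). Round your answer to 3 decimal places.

0.714

Rank fibre: 4, 1, 6, 2, 5, 3
Rank cholesterol: 5, 1, 6, 4, 3, 2
d = rank(fibre) − rank(cholesterol): -1, 0, 0, -2, 2, 1; Σd² = 10
ρ = 1 − 6Σd² / [n(n²−1)] = 1 − 6×10 / (6×35) = 1 − 60/210 ≈ 0.714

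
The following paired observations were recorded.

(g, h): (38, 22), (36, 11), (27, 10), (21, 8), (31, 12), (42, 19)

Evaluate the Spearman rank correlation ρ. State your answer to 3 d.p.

0.886

Rank g: 5, 4, 2, 1, 3, 6
Rank h: 6, 3, 2, 1, 4, 5
d = rank(g) − rank(h): -1, 1, 0, 0, -1, 1; Σd² = 4
ρ = 1 − 6Σd² / [n(n²−1)] = 1 − 6×4 / (6×35) = 1 − 24/210 ≈ 0.886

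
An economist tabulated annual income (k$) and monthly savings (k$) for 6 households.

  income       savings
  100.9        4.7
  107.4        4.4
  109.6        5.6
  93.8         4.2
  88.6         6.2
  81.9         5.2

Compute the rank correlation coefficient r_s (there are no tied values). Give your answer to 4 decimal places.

-0.1429

Rank income: 4, 5, 6, 3, 2, 1
Rank savings: 3, 2, 5, 1, 6, 4
d = rank(income) − rank(savings): 1, 3, 1, 2, -4, -3; Σd² = 40
ρ = 1 − 6Σd² / [n(n²−1)] = 1 − 6×40 / (6×35) = 1 − 240/210 ≈ -0.1429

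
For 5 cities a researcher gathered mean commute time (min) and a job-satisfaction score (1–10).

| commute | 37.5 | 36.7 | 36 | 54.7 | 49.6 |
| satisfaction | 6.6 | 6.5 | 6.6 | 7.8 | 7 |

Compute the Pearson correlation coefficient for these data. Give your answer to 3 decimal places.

n = 5, Σx = 214.5, Σy = 34.5, Σx² = 9501.39, Σy² = 239.21, Σxy = 1497.51
nΣxy − ΣxΣy = 7487.55 − 7400.25 = 87.3
nΣx² − (Σx)² = 47506.95 − 46010.25 = 1496.7; nΣy² − (Σy)² = 1196.05 − 1190.25 = 5.8
r = 87.3 / √(1496.7 × 5.8) = 87.3 / 93.1711 ≈ 0.937

0.937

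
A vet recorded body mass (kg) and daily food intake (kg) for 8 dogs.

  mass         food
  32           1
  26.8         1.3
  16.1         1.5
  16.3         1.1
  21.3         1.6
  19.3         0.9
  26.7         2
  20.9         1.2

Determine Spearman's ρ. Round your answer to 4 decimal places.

Rank mass: 8, 7, 1, 2, 5, 3, 6, 4
Rank food: 2, 5, 6, 3, 7, 1, 8, 4
d = rank(mass) − rank(food): 6, 2, -5, -1, -2, 2, -2, 0; Σd² = 78
ρ = 1 − 6Σd² / [n(n²−1)] = 1 − 6×78 / (8×63) = 1 − 468/504 ≈ 0.0714

0.0714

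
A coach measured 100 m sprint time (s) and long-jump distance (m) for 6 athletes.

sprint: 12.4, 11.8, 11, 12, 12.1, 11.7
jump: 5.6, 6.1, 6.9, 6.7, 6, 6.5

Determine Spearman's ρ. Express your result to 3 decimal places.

Rank sprint: 6, 3, 1, 4, 5, 2
Rank jump: 1, 3, 6, 5, 2, 4
d = rank(sprint) − rank(jump): 5, 0, -5, -1, 3, -2; Σd² = 64
ρ = 1 − 6Σd² / [n(n²−1)] = 1 − 6×64 / (6×35) = 1 − 384/210 ≈ -0.829

-0.829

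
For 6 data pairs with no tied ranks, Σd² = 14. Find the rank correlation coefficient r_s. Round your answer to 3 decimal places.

0.600

ρ = 1 − 6Σd² / [n(n²−1)] = 1 − 6×14 / (6×35)
  = 1 − 84/210 = 1 − 0.4000 ≈ 0.600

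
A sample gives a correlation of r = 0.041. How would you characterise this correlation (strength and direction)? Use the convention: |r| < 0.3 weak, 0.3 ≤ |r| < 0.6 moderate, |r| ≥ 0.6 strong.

weak positive

r = 0.041 > 0 so the relationship is positive.
|r| = 0.041, which falls in the weak range.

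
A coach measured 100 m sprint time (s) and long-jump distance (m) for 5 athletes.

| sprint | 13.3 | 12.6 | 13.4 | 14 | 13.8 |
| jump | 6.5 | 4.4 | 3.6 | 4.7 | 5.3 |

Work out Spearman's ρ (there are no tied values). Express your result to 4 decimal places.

0.1000

Rank sprint: 2, 1, 3, 5, 4
Rank jump: 5, 2, 1, 3, 4
d = rank(sprint) − rank(jump): -3, -1, 2, 2, 0; Σd² = 18
ρ = 1 − 6Σd² / [n(n²−1)] = 1 − 6×18 / (5×24) = 1 − 108/120 ≈ 0.1000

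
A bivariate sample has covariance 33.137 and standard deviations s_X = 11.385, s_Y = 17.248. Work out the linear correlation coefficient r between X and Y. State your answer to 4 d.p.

r = Cov(X,Y) / (s_X · s_Y) = 33.137 / (11.385 × 17.248)
  = 33.137 / 196.3685 ≈ 0.1687

0.1687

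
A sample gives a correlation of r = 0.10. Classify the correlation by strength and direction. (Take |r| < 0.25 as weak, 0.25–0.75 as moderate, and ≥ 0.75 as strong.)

r = 0.10 > 0 so the relationship is positive.
|r| = 0.10, which falls in the weak range.

weak positive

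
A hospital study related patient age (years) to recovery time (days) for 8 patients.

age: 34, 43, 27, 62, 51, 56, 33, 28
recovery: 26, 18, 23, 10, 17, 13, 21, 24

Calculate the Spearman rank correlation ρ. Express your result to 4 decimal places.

Rank age: 4, 5, 1, 8, 6, 7, 3, 2
Rank recovery: 8, 4, 6, 1, 3, 2, 5, 7
d = rank(age) − rank(recovery): -4, 1, -5, 7, 3, 5, -2, -5; Σd² = 154
ρ = 1 − 6Σd² / [n(n²−1)] = 1 − 6×154 / (8×63) = 1 − 924/504 ≈ -0.8333

-0.8333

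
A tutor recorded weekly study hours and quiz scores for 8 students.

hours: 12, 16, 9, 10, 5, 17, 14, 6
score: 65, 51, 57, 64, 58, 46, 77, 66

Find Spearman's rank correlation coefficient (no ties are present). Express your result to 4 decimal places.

-0.3571

Rank hours: 5, 7, 3, 4, 1, 8, 6, 2
Rank score: 6, 2, 3, 5, 4, 1, 8, 7
d = rank(hours) − rank(score): -1, 5, 0, -1, -3, 7, -2, -5; Σd² = 114
ρ = 1 − 6Σd² / [n(n²−1)] = 1 − 6×114 / (8×63) = 1 − 684/504 ≈ -0.3571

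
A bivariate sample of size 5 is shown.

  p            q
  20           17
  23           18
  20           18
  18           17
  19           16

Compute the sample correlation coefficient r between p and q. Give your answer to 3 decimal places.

0.639

n = 5, Σp = 100, Σq = 86, Σp² = 2014, Σq² = 1482, Σpq = 1724
nΣpq − ΣpΣq = 8620 − 8600 = 20
nΣp² − (Σp)² = 10070 − 10000 = 70; nΣq² − (Σq)² = 7410 − 7396 = 14
r = 20 / √(70 × 14) = 20 / 31.3050 ≈ 0.639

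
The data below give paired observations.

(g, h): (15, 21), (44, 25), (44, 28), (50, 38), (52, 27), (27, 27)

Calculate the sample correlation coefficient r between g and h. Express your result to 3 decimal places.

n = 6, Σg = 232, Σh = 166, Σg² = 10030, Σh² = 4752, Σgh = 6680
nΣgh − ΣgΣh = 40080 − 38512 = 1568
nΣg² − (Σg)² = 60180 − 53824 = 6356; nΣh² − (Σh)² = 28512 − 27556 = 956
r = 1568 / √(6356 × 956) = 1568 / 2465.0225 ≈ 0.636

0.636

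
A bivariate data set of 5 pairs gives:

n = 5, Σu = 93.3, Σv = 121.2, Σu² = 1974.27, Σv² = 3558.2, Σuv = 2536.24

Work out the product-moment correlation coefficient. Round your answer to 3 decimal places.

0.722

r = (nΣuv − ΣuΣv) / √[(nΣu² − (Σu)²)(nΣv² − (Σv)²)]
Numerator: 5×2536.24 − 93.3×121.2 = 1373.24
Denominator: √[(9871.35 − 8704.89)(17791 − 14689.44)] = √[1166.46 × 3101.56] = 1902.0635
r = 1373.24 / 1902.0635 ≈ 0.722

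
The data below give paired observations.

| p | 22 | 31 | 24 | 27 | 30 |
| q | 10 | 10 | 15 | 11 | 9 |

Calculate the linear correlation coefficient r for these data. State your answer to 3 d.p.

-0.473

n = 5, Σp = 134, Σq = 55, Σp² = 3650, Σq² = 627, Σpq = 1457
nΣpq − ΣpΣq = 7285 − 7370 = -85
nΣp² − (Σp)² = 18250 − 17956 = 294; nΣq² − (Σq)² = 3135 − 3025 = 110
r = -85 / √(294 × 110) = -85 / 179.8333 ≈ -0.473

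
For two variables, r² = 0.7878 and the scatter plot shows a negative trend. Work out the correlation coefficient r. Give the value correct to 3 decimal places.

|r| = √0.7878 = 0.888
The association is negative, so r = −0.888.

-0.888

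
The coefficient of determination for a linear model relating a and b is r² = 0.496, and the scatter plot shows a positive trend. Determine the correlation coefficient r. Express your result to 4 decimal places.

0.7043

|r| = √0.496 = 0.7043
The association is positive, so r = 0.7043.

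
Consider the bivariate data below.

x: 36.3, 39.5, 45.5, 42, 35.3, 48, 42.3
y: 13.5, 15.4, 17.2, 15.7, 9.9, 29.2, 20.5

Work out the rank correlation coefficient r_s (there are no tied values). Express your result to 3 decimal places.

Rank x: 2, 3, 6, 4, 1, 7, 5
Rank y: 2, 3, 5, 4, 1, 7, 6
d = rank(x) − rank(y): 0, 0, 1, 0, 0, 0, -1; Σd² = 2
ρ = 1 − 6Σd² / [n(n²−1)] = 1 − 6×2 / (7×48) = 1 − 12/336 ≈ 0.964

0.964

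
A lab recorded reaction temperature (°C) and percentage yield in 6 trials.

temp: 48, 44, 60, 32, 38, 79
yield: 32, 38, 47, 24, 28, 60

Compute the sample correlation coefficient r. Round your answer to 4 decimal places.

0.9754

n = 6, Σx = 301, Σy = 229, Σx² = 16549, Σy² = 9637, Σxy = 12600
nΣxy − ΣxΣy = 75600 − 68929 = 6671
nΣx² − (Σx)² = 99294 − 90601 = 8693; nΣy² − (Σy)² = 57822 − 52441 = 5381
r = 6671 / √(8693 × 5381) = 6671 / 6839.3737 ≈ 0.9754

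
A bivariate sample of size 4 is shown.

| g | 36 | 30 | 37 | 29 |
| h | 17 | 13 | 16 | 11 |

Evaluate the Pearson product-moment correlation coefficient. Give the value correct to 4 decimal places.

n = 4, Σg = 132, Σh = 57, Σg² = 4406, Σh² = 835, Σgh = 1913
nΣgh − ΣgΣh = 7652 − 7524 = 128
nΣg² − (Σg)² = 17624 − 17424 = 200; nΣh² − (Σh)² = 3340 − 3249 = 91
r = 128 / √(200 × 91) = 128 / 134.9074 ≈ 0.9488

0.9488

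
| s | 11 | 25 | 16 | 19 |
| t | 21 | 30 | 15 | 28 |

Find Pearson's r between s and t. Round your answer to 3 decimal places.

0.702

n = 4, Σs = 71, Σt = 94, Σs² = 1363, Σt² = 2350, Σst = 1753
nΣst − ΣsΣt = 7012 − 6674 = 338
nΣs² − (Σs)² = 5452 − 5041 = 411; nΣt² − (Σt)² = 9400 − 8836 = 564
r = 338 / √(411 × 564) = 338 / 481.4603 ≈ 0.702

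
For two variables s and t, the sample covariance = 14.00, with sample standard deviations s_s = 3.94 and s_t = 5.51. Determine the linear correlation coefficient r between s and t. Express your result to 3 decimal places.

0.645

r = Cov(s,t) / (s_s · s_t) = 14.00 / (3.94 × 5.51)
  = 14.00 / 21.7094 ≈ 0.645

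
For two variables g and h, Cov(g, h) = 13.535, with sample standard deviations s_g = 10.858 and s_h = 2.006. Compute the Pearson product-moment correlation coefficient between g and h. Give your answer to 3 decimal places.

0.621

r = Cov(g,h) / (s_g · s_h) = 13.535 / (10.858 × 2.006)
  = 13.535 / 21.7811 ≈ 0.621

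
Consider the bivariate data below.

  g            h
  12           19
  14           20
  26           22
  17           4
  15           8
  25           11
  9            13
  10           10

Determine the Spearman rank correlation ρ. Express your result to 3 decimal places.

Rank g: 3, 4, 8, 6, 5, 7, 1, 2
Rank h: 6, 7, 8, 1, 2, 4, 5, 3
d = rank(g) − rank(h): -3, -3, 0, 5, 3, 3, -4, -1; Σd² = 78
ρ = 1 − 6Σd² / [n(n²−1)] = 1 − 6×78 / (8×63) = 1 − 468/504 ≈ 0.071

0.071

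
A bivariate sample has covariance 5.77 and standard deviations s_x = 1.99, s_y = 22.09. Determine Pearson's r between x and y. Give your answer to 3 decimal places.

0.131

r = Cov(x,y) / (s_x · s_y) = 5.77 / (1.99 × 22.09)
  = 5.77 / 43.9591 ≈ 0.131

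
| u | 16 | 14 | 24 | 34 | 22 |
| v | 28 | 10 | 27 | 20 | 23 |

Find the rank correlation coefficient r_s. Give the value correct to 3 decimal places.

Rank u: 2, 1, 4, 5, 3
Rank v: 5, 1, 4, 2, 3
d = rank(u) − rank(v): -3, 0, 0, 3, 0; Σd² = 18
ρ = 1 − 6Σd² / [n(n²−1)] = 1 − 6×18 / (5×24) = 1 − 108/120 ≈ 0.100

0.100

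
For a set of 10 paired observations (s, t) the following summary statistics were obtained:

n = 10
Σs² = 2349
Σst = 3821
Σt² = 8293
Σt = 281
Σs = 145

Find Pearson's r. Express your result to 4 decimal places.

-0.8105

r = (nΣst − ΣsΣt) / √[(nΣs² − (Σs)²)(nΣt² − (Σt)²)]
Numerator: 10×3821 − 145×281 = -2535
Denominator: √[(23490 − 21025)(82930 − 78961)] = √[2465 × 3969] = 3127.8723
r = -2535 / 3127.8723 ≈ -0.8105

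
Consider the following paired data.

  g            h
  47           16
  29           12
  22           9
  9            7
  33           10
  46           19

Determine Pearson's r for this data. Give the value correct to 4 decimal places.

n = 6, Σg = 186, Σh = 73, Σg² = 6820, Σh² = 991, Σgh = 2565
nΣgh − ΣgΣh = 15390 − 13578 = 1812
nΣg² − (Σg)² = 40920 − 34596 = 6324; nΣh² − (Σh)² = 5946 − 5329 = 617
r = 1812 / √(6324 × 617) = 1812 / 1975.3248 ≈ 0.9173

0.9173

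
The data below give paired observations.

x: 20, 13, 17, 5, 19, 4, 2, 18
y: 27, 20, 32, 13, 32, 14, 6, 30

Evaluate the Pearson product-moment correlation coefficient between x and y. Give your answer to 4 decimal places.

0.9520

n = 8, Σx = 98, Σy = 174, Σx² = 1588, Σy² = 4478, Σxy = 2625
nΣxy − ΣxΣy = 21000 − 17052 = 3948
nΣx² − (Σx)² = 12704 − 9604 = 3100; nΣy² − (Σy)² = 35824 − 30276 = 5548
r = 3948 / √(3100 × 5548) = 3948 / 4147.1436 ≈ 0.9520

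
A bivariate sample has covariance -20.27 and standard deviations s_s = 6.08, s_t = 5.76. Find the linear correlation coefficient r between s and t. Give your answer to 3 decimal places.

r = Cov(s,t) / (s_s · s_t) = -20.27 / (6.08 × 5.76)
  = -20.27 / 35.0208 ≈ -0.579

-0.579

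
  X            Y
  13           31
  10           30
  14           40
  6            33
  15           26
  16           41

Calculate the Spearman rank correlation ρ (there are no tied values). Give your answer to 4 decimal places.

0.2571

Rank X: 3, 2, 4, 1, 5, 6
Rank Y: 3, 2, 5, 4, 1, 6
d = rank(X) − rank(Y): 0, 0, -1, -3, 4, 0; Σd² = 26
ρ = 1 − 6Σd² / [n(n²−1)] = 1 − 6×26 / (6×35) = 1 − 156/210 ≈ 0.2571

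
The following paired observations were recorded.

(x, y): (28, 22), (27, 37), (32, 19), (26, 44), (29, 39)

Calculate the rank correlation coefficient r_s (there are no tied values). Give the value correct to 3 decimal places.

-0.700

Rank x: 3, 2, 5, 1, 4
Rank y: 2, 3, 1, 5, 4
d = rank(x) − rank(y): 1, -1, 4, -4, 0; Σd² = 34
ρ = 1 − 6Σd² / [n(n²−1)] = 1 − 6×34 / (5×24) = 1 − 204/120 ≈ -0.700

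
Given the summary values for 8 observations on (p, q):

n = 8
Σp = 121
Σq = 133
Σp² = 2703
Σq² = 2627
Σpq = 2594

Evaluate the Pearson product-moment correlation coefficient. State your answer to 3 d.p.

0.967

r = (nΣpq − ΣpΣq) / √[(nΣp² − (Σp)²)(nΣq² − (Σq)²)]
Numerator: 8×2594 − 121×133 = 4659
Denominator: √[(21624 − 14641)(21016 − 17689)] = √[6983 × 3327] = 4820.0043
r = 4659 / 4820.0043 ≈ 0.967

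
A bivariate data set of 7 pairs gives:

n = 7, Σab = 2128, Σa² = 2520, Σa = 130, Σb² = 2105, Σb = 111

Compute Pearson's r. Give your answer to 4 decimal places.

0.3487

r = (nΣab − ΣaΣb) / √[(nΣa² − (Σa)²)(nΣb² − (Σb)²)]
Numerator: 7×2128 − 130×111 = 466
Denominator: √[(17640 − 16900)(14735 − 12321)] = √[740 × 2414] = 1336.5478
r = 466 / 1336.5478 ≈ 0.3487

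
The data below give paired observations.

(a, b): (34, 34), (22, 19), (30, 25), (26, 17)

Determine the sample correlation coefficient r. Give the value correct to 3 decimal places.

0.897

n = 4, Σa = 112, Σb = 95, Σa² = 3216, Σb² = 2431, Σab = 2766
nΣab − ΣaΣb = 11064 − 10640 = 424
nΣa² − (Σa)² = 12864 − 12544 = 320; nΣb² − (Σb)² = 9724 − 9025 = 699
r = 424 / √(320 × 699) = 424 / 472.9482 ≈ 0.897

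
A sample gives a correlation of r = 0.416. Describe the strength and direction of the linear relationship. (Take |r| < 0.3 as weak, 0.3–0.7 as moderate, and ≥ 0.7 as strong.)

moderate positive

r = 0.416 > 0 so the relationship is positive.
|r| = 0.416, which falls in the moderate range.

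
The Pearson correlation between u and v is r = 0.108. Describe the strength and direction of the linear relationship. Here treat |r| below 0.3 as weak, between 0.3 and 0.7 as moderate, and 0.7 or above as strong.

weak positive

r = 0.108 > 0 so the relationship is positive.
|r| = 0.108, which falls in the weak range.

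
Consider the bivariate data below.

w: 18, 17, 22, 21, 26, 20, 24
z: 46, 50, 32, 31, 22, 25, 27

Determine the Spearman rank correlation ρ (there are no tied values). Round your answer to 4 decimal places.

Rank w: 2, 1, 5, 4, 7, 3, 6
Rank z: 6, 7, 5, 4, 1, 2, 3
d = rank(w) − rank(z): -4, -6, 0, 0, 6, 1, 3; Σd² = 98
ρ = 1 − 6Σd² / [n(n²−1)] = 1 − 6×98 / (7×48) = 1 − 588/336 ≈ -0.7500

-0.7500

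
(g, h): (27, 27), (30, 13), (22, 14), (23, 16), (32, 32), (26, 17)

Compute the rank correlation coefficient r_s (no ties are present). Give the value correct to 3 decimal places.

0.429

Rank g: 4, 5, 1, 2, 6, 3
Rank h: 5, 1, 2, 3, 6, 4
d = rank(g) − rank(h): -1, 4, -1, -1, 0, -1; Σd² = 20
ρ = 1 − 6Σd² / [n(n²−1)] = 1 − 6×20 / (6×35) = 1 − 120/210 ≈ 0.429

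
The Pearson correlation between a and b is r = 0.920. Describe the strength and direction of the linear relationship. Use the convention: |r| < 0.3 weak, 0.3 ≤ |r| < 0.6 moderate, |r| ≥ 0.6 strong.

strong positive

r = 0.920 > 0 so the relationship is positive.
|r| = 0.920, which falls in the strong range.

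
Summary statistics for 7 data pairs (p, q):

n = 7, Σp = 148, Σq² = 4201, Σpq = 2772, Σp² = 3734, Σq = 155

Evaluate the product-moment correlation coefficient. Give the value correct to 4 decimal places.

r = (nΣpq − ΣpΣq) / √[(nΣp² − (Σp)²)(nΣq² − (Σq)²)]
Numerator: 7×2772 − 148×155 = -3536
Denominator: √[(26138 − 21904)(29407 − 24025)] = √[4234 × 5382] = 4773.6137
r = -3536 / 4773.6137 ≈ -0.7407

-0.7407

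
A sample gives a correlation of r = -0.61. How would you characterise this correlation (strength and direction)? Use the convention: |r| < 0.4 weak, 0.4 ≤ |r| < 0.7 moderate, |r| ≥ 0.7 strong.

moderate negative

r = -0.61 < 0 so the relationship is negative.
|r| = 0.61, which falls in the moderate range.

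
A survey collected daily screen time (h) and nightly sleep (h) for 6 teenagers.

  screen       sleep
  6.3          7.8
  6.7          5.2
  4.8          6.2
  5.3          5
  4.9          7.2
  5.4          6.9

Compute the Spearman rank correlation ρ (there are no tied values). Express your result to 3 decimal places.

Rank screen: 5, 6, 1, 3, 2, 4
Rank sleep: 6, 2, 3, 1, 5, 4
d = rank(screen) − rank(sleep): -1, 4, -2, 2, -3, 0; Σd² = 34
ρ = 1 − 6Σd² / [n(n²−1)] = 1 − 6×34 / (6×35) = 1 − 204/210 ≈ 0.029

0.029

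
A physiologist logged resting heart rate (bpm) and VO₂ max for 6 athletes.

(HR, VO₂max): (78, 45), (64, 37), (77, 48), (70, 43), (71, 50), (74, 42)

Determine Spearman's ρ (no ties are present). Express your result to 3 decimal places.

Rank HR: 6, 1, 5, 2, 3, 4
Rank VO₂max: 4, 1, 5, 3, 6, 2
d = rank(HR) − rank(VO₂max): 2, 0, 0, -1, -3, 2; Σd² = 18
ρ = 1 − 6Σd² / [n(n²−1)] = 1 − 6×18 / (6×35) = 1 − 108/210 ≈ 0.486

0.486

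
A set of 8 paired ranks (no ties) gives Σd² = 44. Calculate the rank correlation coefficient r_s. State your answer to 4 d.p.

0.4762

ρ = 1 − 6Σd² / [n(n²−1)] = 1 − 6×44 / (8×63)
  = 1 − 264/504 = 1 − 0.52381 ≈ 0.4762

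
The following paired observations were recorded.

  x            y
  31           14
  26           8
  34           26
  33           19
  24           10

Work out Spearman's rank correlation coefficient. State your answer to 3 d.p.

Rank x: 3, 2, 5, 4, 1
Rank y: 3, 1, 5, 4, 2
d = rank(x) − rank(y): 0, 1, 0, 0, -1; Σd² = 2
ρ = 1 − 6Σd² / [n(n²−1)] = 1 − 6×2 / (5×24) = 1 − 12/120 ≈ 0.900

0.900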